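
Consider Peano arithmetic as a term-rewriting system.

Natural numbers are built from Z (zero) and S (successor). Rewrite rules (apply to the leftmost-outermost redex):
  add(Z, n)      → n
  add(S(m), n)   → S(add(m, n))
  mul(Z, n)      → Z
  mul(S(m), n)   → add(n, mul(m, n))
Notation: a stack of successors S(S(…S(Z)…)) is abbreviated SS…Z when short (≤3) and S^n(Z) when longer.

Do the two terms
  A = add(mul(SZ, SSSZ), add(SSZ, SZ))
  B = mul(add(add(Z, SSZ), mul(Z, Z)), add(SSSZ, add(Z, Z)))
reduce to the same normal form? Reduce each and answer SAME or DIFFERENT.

Term A:
  start: add(mul(SZ, SSSZ), add(SSZ, SZ))
  [1] add(add(SSSZ, mul(Z, SSSZ)), add(SSZ, SZ))
  [2] add(S(add(SSZ, mul(Z, SSSZ))), add(SSZ, SZ))
  [3] S(add(add(SSZ, mul(Z, SSSZ)), add(SSZ, SZ)))
  [4] S(add(S(add(SZ, mul(Z, SSSZ))), add(SSZ, SZ)))
  [5] S(S(add(add(SZ, mul(Z, SSSZ)), add(SSZ, SZ))))
  [6] S(S(add(S(add(Z, mul(Z, SSSZ))), add(SSZ, SZ))))
  [7] S(S(S(add(add(Z, mul(Z, SSSZ)), add(SSZ, SZ)))))
  [8] S(S(S(add(mul(Z, SSSZ), add(SSZ, SZ)))))
  [9] S(S(S(add(Z, add(SSZ, SZ)))))
  [10] S(S(S(add(SSZ, SZ))))
  [11] S(S(S(S(add(SZ, SZ)))))
  [12] S(S(S(S(S(add(Z, SZ))))))
  [13] S^6(Z)

Term B:
  start: mul(add(add(Z, SSZ), mul(Z, Z)), add(SSSZ, add(Z, Z)))
  [1] mul(add(SSZ, mul(Z, Z)), add(SSSZ, add(Z, Z)))
  [2] mul(S(add(SZ, mul(Z, Z))), add(SSSZ, add(Z, Z)))
  [3] add(add(SSSZ, add(Z, Z)), mul(add(SZ, mul(Z, Z)), add(SSSZ, add(Z, Z))))
  [4] add(S(add(SSZ, add(Z, Z))), mul(add(SZ, mul(Z, Z)), add(SSSZ, add(Z, Z))))
  [5] S(add(add(SSZ, add(Z, Z)), mul(add(SZ, mul(Z, Z)), add(SSSZ, add(Z, Z)))))
  [6] S(add(S(add(SZ, add(Z, Z))), mul(add(SZ, mul(Z, Z)), add(SSSZ, add(Z, Z)))))
  [7] S(S(add(add(SZ, add(Z, Z)), mul(add(SZ, mul(Z, Z)), add(SSSZ, add(Z, Z))))))
  [8] S(S(add(S(add(Z, add(Z, Z))), mul(add(SZ, mul(Z, Z)), add(SSSZ, add(Z, Z))))))
  [9] S(S(S(add(add(Z, add(Z, Z)), mul(add(SZ, mul(Z, Z)), add(SSSZ, add(Z, Z)))))))
  [10] S(S(S(add(add(Z, Z), mul(add(SZ, mul(Z, Z)), add(SSSZ, add(Z, Z)))))))
  [11] S(S(S(add(Z, mul(add(SZ, mul(Z, Z)), add(SSSZ, add(Z, Z)))))))
  [12] S(S(S(mul(add(SZ, mul(Z, Z)), add(SSSZ, add(Z, Z))))))
  [13] S(S(S(mul(S(add(Z, mul(Z, Z))), add(SSSZ, add(Z, Z))))))
  [14] S(S(S(add(add(SSSZ, add(Z, Z)), mul(add(Z, mul(Z, Z)), add(SSSZ, add(Z, Z)))))))
  [15] S(S(S(add(S(add(SSZ, add(Z, Z))), mul(add(Z, mul(Z, Z)), add(SSSZ, add(Z, Z)))))))
  [16] S(S(S(S(add(add(SSZ, add(Z, Z)), mul(add(Z, mul(Z, Z)), add(SSSZ, add(Z, Z))))))))
  [17] S(S(S(S(add(S(add(SZ, add(Z, Z))), mul(add(Z, mul(Z, Z)), add(SSSZ, add(Z, Z))))))))
  [18] S(S(S(S(S(add(add(SZ, add(Z, Z)), mul(add(Z, mul(Z, Z)), add(SSSZ, add(Z, Z)))))))))
  [19] S(S(S(S(S(add(S(add(Z, add(Z, Z))), mul(add(Z, mul(Z, Z)), add(SSSZ, add(Z, Z)))))))))
  [20] S(S(S(S(S(S(add(add(Z, add(Z, Z)), mul(add(Z, mul(Z, Z)), add(SSSZ, add(Z, Z))))))))))
  [21] S(S(S(S(S(S(add(add(Z, Z), mul(add(Z, mul(Z, Z)), add(SSSZ, add(Z, Z))))))))))
  [22] S(S(S(S(S(S(add(Z, mul(add(Z, mul(Z, Z)), add(SSSZ, add(Z, Z))))))))))
  [23] S(S(S(S(S(S(mul(add(Z, mul(Z, Z)), add(SSSZ, add(Z, Z)))))))))
  [24] S(S(S(S(S(S(mul(mul(Z, Z), add(SSSZ, add(Z, Z)))))))))
  [25] S(S(S(S(S(S(mul(Z, add(SSSZ, add(Z, Z)))))))))
  [26] S^6(Z)

Answer: SAME — A ⇓ S^6(Z), B ⇓ S^6(Z)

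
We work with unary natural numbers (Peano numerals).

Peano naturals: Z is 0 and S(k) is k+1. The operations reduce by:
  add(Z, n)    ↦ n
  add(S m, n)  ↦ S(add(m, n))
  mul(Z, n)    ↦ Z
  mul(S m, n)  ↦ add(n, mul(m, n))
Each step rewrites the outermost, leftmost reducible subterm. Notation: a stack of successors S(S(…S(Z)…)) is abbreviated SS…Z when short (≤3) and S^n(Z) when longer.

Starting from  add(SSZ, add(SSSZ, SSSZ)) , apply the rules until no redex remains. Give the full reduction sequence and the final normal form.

Answer: normal form = S^8(Z)  (in 7 steps)

Reduction:
  start: add(SSZ, add(SSSZ, SSSZ))
  [1] S(add(SZ, add(SSSZ, SSSZ)))
  [2] S(S(add(Z, add(SSSZ, SSSZ))))
  [3] S(S(add(SSSZ, SSSZ)))
  [4] S(S(S(add(SSZ, SSSZ))))
  [5] S(S(S(S(add(SZ, SSSZ)))))
  [6] S(S(S(S(S(add(Z, SSSZ))))))
  [7] S^8(Z)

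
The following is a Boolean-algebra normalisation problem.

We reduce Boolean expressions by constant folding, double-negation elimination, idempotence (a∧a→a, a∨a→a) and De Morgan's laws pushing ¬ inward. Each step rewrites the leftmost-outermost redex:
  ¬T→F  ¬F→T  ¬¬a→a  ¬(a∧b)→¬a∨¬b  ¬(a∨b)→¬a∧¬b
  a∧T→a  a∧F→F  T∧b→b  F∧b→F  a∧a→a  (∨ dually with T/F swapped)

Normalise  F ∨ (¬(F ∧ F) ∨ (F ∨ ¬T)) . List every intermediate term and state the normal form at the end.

Answer: normal form = T  (in 5 steps)

Working:
  start: F ∨ (¬(F ∧ F) ∨ (F ∨ ¬T))
  →1  ¬(F ∧ F) ∨ (F ∨ ¬T)
  →2  (¬F ∨ ¬F) ∨ (F ∨ ¬T)
  →3  ¬F ∨ (F ∨ ¬T)
  →4  T ∨ (F ∨ ¬T)
  →5  T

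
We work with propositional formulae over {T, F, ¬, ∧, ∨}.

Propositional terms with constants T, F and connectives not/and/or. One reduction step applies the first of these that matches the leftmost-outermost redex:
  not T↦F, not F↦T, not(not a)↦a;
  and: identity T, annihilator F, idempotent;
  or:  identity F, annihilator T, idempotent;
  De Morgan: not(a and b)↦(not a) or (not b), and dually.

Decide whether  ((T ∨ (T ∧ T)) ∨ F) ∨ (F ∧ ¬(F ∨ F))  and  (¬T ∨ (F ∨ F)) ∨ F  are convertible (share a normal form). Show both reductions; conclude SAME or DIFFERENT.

Answer: DIFFERENT — A ⇓ T, B ⇓ F

Derivation:
Term A:
  start: ((T ∨ (T ∧ T)) ∨ F) ∨ (F ∧ ¬(F ∨ F))
  →1  (T ∨ (T ∧ T)) ∨ (F ∧ ¬(F ∨ F))
  →2  T ∨ (F ∧ ¬(F ∨ F))
  →3  T

Term B:
  start: (¬T ∨ (F ∨ F)) ∨ F
  →1  ¬T ∨ (F ∨ F)
  →2  F ∨ (F ∨ F)
  →3  F ∨ F
  →4  F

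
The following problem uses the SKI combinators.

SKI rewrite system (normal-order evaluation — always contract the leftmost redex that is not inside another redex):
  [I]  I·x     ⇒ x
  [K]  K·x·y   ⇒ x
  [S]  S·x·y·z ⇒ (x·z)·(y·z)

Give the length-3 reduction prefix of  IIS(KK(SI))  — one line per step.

  start: IIS(KK(SI))
  [1] IS(KK(SI))
  [2] S(KK(SI))
  [3] SK

Answer: after 3 steps: SK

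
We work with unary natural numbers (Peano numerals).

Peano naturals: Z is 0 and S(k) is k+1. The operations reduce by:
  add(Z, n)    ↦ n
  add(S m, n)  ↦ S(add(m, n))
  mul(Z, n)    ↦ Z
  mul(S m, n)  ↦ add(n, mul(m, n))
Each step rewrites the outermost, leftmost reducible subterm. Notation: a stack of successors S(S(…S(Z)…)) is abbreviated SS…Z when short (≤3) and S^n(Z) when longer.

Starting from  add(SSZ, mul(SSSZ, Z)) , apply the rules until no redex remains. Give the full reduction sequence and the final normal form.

Answer: normal form = SSZ  (in 10 steps)

Reduction:
  start: add(SSZ, mul(SSSZ, Z))
  [1] S(add(SZ, mul(SSSZ, Z)))
  [2] S(S(add(Z, mul(SSSZ, Z))))
  [3] S(S(mul(SSSZ, Z)))
  [4] S(S(add(Z, mul(SSZ, Z))))
  [5] S(S(mul(SSZ, Z)))
  [6] S(S(add(Z, mul(SZ, Z))))
  [7] S(S(mul(SZ, Z)))
  [8] S(S(add(Z, mul(Z, Z))))
  [9] S(S(mul(Z, Z)))
  [10] SSZ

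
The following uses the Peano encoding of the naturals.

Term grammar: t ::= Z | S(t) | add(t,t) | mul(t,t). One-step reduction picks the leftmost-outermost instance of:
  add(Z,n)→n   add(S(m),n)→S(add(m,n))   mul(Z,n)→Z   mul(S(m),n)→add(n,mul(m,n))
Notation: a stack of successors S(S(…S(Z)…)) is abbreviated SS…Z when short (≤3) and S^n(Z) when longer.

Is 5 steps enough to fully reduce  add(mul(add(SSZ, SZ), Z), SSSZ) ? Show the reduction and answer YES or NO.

  start: add(mul(add(SSZ, SZ), Z), SSSZ)
  →1  add(mul(S(add(SZ, SZ)), Z), SSSZ)
  →2  add(add(Z, mul(add(SZ, SZ), Z)), SSSZ)
  →3  add(mul(add(SZ, SZ), Z), SSSZ)
  →4  add(mul(S(add(Z, SZ)), Z), SSSZ)
  →5  add(add(Z, mul(add(Z, SZ), Z)), SSSZ)

Answer: NO — after 5 steps the term is add(add(Z, mul(add(Z, SZ), Z)), SSSZ), not yet normal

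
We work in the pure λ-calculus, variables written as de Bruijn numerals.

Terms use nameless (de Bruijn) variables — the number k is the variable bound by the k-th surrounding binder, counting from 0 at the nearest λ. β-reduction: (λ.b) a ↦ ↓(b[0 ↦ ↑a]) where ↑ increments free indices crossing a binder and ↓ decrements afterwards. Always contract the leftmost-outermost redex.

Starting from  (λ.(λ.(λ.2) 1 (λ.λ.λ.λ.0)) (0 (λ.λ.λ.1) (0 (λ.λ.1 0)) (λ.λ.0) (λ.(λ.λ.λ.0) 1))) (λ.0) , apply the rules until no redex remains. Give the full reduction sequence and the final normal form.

  start: (λ.(λ.(λ.2) 1 (λ.λ.λ.λ.0)) (0 (λ.λ.λ.1) (0 (λ.λ.1 0)) (λ.λ.0) (λ.(λ.λ.λ.0) 1))) (λ.0)
  →1  (λ.(λ.λ.0) (λ.0) (λ.λ.λ.λ.0)) ((λ.0) (λ.λ.λ.1) ((λ.0) (λ.λ.1 0)) (λ.λ.0) (λ.(λ.λ.λ.0) (λ.0)))
  →2  (λ.λ.0) (λ.0) (λ.λ.λ.λ.0)
  →3  (λ.0) (λ.λ.λ.λ.0)
  →4  λ.λ.λ.λ.0

Answer: normal form = λ.λ.λ.λ.0  (in 4 steps)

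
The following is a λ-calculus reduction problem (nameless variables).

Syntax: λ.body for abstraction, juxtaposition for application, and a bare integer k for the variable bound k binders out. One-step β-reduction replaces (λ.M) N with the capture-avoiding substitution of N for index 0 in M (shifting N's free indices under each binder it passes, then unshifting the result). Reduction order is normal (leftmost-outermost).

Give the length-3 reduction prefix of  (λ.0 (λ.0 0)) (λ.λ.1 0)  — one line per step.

  start: (λ.0 (λ.0 0)) (λ.λ.1 0)
  step 1: (λ.λ.1 0) (λ.0 0)
  step 2: λ.(λ.0 0) 0
  step 3: λ.0 0

Answer: after 3 steps: λ.0 0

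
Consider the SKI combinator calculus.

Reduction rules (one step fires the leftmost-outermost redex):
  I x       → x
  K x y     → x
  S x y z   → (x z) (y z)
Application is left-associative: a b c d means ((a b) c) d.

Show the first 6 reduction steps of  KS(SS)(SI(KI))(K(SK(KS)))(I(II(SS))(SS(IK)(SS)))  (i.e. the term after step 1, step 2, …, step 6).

  start: KS(SS)(SI(KI))(K(SK(KS)))(I(II(SS))(SS(IK)(SS)))
  [1] S(SI(KI))(K(SK(KS)))(I(II(SS))(SS(IK)(SS)))
  [2] SI(KI)(I(II(SS))(SS(IK)(SS)))(K(SK(KS))(I(II(SS))(SS(IK)(SS))))
  [3] I(I(II(SS))(SS(IK)(SS)))(KI(I(II(SS))(SS(IK)(SS))))(K(SK(KS))(I(II(SS))(SS(IK)(SS))))
  [4] I(II(SS))(SS(IK)(SS))(KI(I(II(SS))(SS(IK)(SS))))(K(SK(KS))(I(II(SS))(SS(IK)(SS))))
  [5] II(SS)(SS(IK)(SS))(KI(I(II(SS))(SS(IK)(SS))))(K(SK(KS))(I(II(SS))(SS(IK)(SS))))
  [6] I(SS)(SS(IK)(SS))(KI(I(II(SS))(SS(IK)(SS))))(K(SK(KS))(I(II(SS))(SS(IK)(SS))))

Answer: after 6 steps: I(SS)(SS(IK)(SS))(KI(I(II(SS))(SS(IK)(SS))))(K(SK(KS))(I(II(SS))(SS(IK)(SS))))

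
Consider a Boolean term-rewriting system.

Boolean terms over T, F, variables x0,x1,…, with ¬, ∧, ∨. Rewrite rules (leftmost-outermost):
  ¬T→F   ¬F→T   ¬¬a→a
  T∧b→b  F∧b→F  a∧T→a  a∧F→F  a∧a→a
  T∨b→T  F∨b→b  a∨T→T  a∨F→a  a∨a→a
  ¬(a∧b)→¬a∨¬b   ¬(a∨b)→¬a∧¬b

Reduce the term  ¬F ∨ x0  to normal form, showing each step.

Answer: normal form = T  (in 2 steps)

Working:
  start: ¬F ∨ x0
  →1  T ∨ x0
  →2  T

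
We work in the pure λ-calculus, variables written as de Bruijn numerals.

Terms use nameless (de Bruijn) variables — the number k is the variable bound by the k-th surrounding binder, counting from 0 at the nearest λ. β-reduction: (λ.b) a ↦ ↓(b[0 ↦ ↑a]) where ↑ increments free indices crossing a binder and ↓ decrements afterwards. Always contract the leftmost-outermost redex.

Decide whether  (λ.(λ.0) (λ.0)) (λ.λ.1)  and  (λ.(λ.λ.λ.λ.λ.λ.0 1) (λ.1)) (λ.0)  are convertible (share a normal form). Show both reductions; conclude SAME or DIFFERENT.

Term A:
  start: (λ.(λ.0) (λ.0)) (λ.λ.1)
  →1  (λ.0) (λ.0)
  →2  λ.0

Term B:
  start: (λ.(λ.λ.λ.λ.λ.λ.0 1) (λ.1)) (λ.0)
  →1  (λ.λ.λ.λ.λ.λ.0 1) (λ.λ.0)
  →2  λ.λ.λ.λ.λ.0 1

Answer: DIFFERENT — A ⇓ λ.0, B ⇓ λ.λ.λ.λ.λ.0 1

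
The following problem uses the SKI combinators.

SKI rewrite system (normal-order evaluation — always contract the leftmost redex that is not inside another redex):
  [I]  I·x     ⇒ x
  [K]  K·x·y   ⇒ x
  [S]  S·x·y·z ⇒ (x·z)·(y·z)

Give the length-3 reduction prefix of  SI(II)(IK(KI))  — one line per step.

Answer: after 3 steps: K(KI)(II(IK(KI)))

Reduction:
  start: SI(II)(IK(KI))
  →1  I(IK(KI))(II(IK(KI)))
  →2  IK(KI)(II(IK(KI)))
  →3  K(KI)(II(IK(KI)))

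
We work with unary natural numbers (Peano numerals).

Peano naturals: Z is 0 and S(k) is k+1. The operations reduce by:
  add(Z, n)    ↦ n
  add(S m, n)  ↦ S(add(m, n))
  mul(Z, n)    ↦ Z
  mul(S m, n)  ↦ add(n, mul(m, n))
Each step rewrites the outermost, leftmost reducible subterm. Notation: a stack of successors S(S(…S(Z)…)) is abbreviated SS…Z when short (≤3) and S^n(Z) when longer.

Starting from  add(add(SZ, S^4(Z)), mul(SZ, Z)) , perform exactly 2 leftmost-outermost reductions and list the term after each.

Answer: after 2 steps: S(add(add(Z, S^4(Z)), mul(SZ, Z)))

Working:
  start: add(add(SZ, S^4(Z)), mul(SZ, Z))
  →1  add(S(add(Z, S^4(Z))), mul(SZ, Z))
  →2  S(add(add(Z, S^4(Z)), mul(SZ, Z)))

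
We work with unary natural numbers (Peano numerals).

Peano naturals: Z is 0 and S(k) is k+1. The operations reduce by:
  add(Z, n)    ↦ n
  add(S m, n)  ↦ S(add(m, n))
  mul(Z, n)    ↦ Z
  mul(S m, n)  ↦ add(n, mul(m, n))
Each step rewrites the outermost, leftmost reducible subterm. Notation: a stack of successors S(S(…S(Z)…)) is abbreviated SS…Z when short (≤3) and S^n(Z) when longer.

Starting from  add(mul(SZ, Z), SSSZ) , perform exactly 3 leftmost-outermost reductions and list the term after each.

  start: add(mul(SZ, Z), SSSZ)
  [1] add(add(Z, mul(Z, Z)), SSSZ)
  [2] add(mul(Z, Z), SSSZ)
  [3] add(Z, SSSZ)

Answer: after 3 steps: add(Z, SSSZ)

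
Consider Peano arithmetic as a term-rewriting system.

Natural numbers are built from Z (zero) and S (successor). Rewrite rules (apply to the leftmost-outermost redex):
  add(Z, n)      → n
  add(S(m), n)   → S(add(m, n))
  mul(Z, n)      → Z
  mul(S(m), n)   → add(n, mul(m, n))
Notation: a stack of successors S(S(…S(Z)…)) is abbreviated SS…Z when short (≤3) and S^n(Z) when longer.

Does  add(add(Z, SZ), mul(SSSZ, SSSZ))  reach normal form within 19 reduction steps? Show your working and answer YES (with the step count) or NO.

Answer: YES — reaches normal form S^10(Z) in 19 ≤ 19 steps

Reduction:
  start: add(add(Z, SZ), mul(SSSZ, SSSZ))
  step 1: add(SZ, mul(SSSZ, SSSZ))
  step 2: S(add(Z, mul(SSSZ, SSSZ)))
  step 3: S(mul(SSSZ, SSSZ))
  step 4: S(add(SSSZ, mul(SSZ, SSSZ)))
  step 5: S(S(add(SSZ, mul(SSZ, SSSZ))))
  step 6: S(S(S(add(SZ, mul(SSZ, SSSZ)))))
  step 7: S(S(S(S(add(Z, mul(SSZ, SSSZ))))))
  step 8: S(S(S(S(mul(SSZ, SSSZ)))))
  step 9: S(S(S(S(add(SSSZ, mul(SZ, SSSZ))))))
  step 10: S(S(S(S(S(add(SSZ, mul(SZ, SSSZ)))))))
  step 11: S(S(S(S(S(S(add(SZ, mul(SZ, SSSZ))))))))
  step 12: S(S(S(S(S(S(S(add(Z, mul(SZ, SSSZ)))))))))
  step 13: S(S(S(S(S(S(S(mul(SZ, SSSZ))))))))
  step 14: S(S(S(S(S(S(S(add(SSSZ, mul(Z, SSSZ)))))))))
  step 15: S(S(S(S(S(S(S(S(add(SSZ, mul(Z, SSSZ))))))))))
  step 16: S(S(S(S(S(S(S(S(S(add(SZ, mul(Z, SSSZ)))))))))))
  step 17: S(S(S(S(S(S(S(S(S(S(add(Z, mul(Z, SSSZ))))))))))))
  step 18: S(S(S(S(S(S(S(S(S(S(mul(Z, SSSZ)))))))))))
  step 19: S^10(Z)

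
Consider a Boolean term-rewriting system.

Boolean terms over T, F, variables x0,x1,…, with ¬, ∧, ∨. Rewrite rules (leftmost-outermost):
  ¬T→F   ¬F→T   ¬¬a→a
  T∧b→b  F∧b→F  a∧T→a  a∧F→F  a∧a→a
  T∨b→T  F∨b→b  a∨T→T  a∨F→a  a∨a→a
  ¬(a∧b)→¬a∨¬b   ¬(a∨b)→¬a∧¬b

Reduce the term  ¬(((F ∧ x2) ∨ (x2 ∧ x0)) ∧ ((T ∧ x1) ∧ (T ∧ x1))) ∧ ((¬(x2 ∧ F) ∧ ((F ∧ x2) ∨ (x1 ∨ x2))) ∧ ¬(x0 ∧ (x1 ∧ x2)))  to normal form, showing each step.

  start: ¬(((F ∧ x2) ∨ (x2 ∧ x0)) ∧ ((T ∧ x1) ∧ (T ∧ x1))) ∧ ((¬(x2 ∧ F) ∧ ((F ∧ x2) ∨ (x1 ∨ x2))) ∧ ¬(x0 ∧ (x1 ∧ x2)))
  →1  (¬((F ∧ x2) ∨ (x2 ∧ x0)) ∨ ¬((T ∧ x1) ∧ (T ∧ x1))) ∧ ((¬(x2 ∧ F) ∧ ((F ∧ x2) ∨ (x1 ∨ x2))) ∧ ¬(x0 ∧ (x1 ∧ x2)))
  →2  ((¬(F ∧ x2) ∧ ¬(x2 ∧ x0)) ∨ ¬((T ∧ x1) ∧ (T ∧ x1))) ∧ ((¬(x2 ∧ F) ∧ ((F ∧ x2) ∨ (x1 ∨ x2))) ∧ ¬(x0 ∧ (x1 ∧ x2)))
  →3  (((¬F ∨ ¬x2) ∧ ¬(x2 ∧ x0)) ∨ ¬((T ∧ x1) ∧ (T ∧ x1))) ∧ ((¬(x2 ∧ F) ∧ ((F ∧ x2) ∨ (x1 ∨ x2))) ∧ ¬(x0 ∧ (x1 ∧ x2)))
  →4  (((T ∨ ¬x2) ∧ ¬(x2 ∧ x0)) ∨ ¬((T ∧ x1) ∧ (T ∧ x1))) ∧ ((¬(x2 ∧ F) ∧ ((F ∧ x2) ∨ (x1 ∨ x2))) ∧ ¬(x0 ∧ (x1 ∧ x2)))
  →5  ((T ∧ ¬(x2 ∧ x0)) ∨ ¬((T ∧ x1) ∧ (T ∧ x1))) ∧ ((¬(x2 ∧ F) ∧ ((F ∧ x2) ∨ (x1 ∨ x2))) ∧ ¬(x0 ∧ (x1 ∧ x2)))
  →6  (¬(x2 ∧ x0) ∨ ¬((T ∧ x1) ∧ (T ∧ x1))) ∧ ((¬(x2 ∧ F) ∧ ((F ∧ x2) ∨ (x1 ∨ x2))) ∧ ¬(x0 ∧ (x1 ∧ x2)))
  →7  ((¬x2 ∨ ¬x0) ∨ ¬((T ∧ x1) ∧ (T ∧ x1))) ∧ ((¬(x2 ∧ F) ∧ ((F ∧ x2) ∨ (x1 ∨ x2))) ∧ ¬(x0 ∧ (x1 ∧ x2)))
  →8  ((¬x2 ∨ ¬x0) ∨ (¬(T ∧ x1) ∨ ¬(T ∧ x1))) ∧ ((¬(x2 ∧ F) ∧ ((F ∧ x2) ∨ (x1 ∨ x2))) ∧ ¬(x0 ∧ (x1 ∧ x2)))
  →9  ((¬x2 ∨ ¬x0) ∨ ¬(T ∧ x1)) ∧ ((¬(x2 ∧ F) ∧ ((F ∧ x2) ∨ (x1 ∨ x2))) ∧ ¬(x0 ∧ (x1 ∧ x2)))
  →10  ((¬x2 ∨ ¬x0) ∨ (¬T ∨ ¬x1)) ∧ ((¬(x2 ∧ F) ∧ ((F ∧ x2) ∨ (x1 ∨ x2))) ∧ ¬(x0 ∧ (x1 ∧ x2)))
  →11  ((¬x2 ∨ ¬x0) ∨ (F ∨ ¬x1)) ∧ ((¬(x2 ∧ F) ∧ ((F ∧ x2) ∨ (x1 ∨ x2))) ∧ ¬(x0 ∧ (x1 ∧ x2)))
  →12  ((¬x2 ∨ ¬x0) ∨ ¬x1) ∧ ((¬(x2 ∧ F) ∧ ((F ∧ x2) ∨ (x1 ∨ x2))) ∧ ¬(x0 ∧ (x1 ∧ x2)))
  →13  ((¬x2 ∨ ¬x0) ∨ ¬x1) ∧ (((¬x2 ∨ ¬F) ∧ ((F ∧ x2) ∨ (x1 ∨ x2))) ∧ ¬(x0 ∧ (x1 ∧ x2)))
  →14  ((¬x2 ∨ ¬x0) ∨ ¬x1) ∧ (((¬x2 ∨ T) ∧ ((F ∧ x2) ∨ (x1 ∨ x2))) ∧ ¬(x0 ∧ (x1 ∧ x2)))
  →15  ((¬x2 ∨ ¬x0) ∨ ¬x1) ∧ ((T ∧ ((F ∧ x2) ∨ (x1 ∨ x2))) ∧ ¬(x0 ∧ (x1 ∧ x2)))
  →16  ((¬x2 ∨ ¬x0) ∨ ¬x1) ∧ (((F ∧ x2) ∨ (x1 ∨ x2)) ∧ ¬(x0 ∧ (x1 ∧ x2)))
  →17  ((¬x2 ∨ ¬x0) ∨ ¬x1) ∧ ((F ∨ (x1 ∨ x2)) ∧ ¬(x0 ∧ (x1 ∧ x2)))
  →18  ((¬x2 ∨ ¬x0) ∨ ¬x1) ∧ ((x1 ∨ x2) ∧ ¬(x0 ∧ (x1 ∧ x2)))
  →19  ((¬x2 ∨ ¬x0) ∨ ¬x1) ∧ ((x1 ∨ x2) ∧ (¬x0 ∨ ¬(x1 ∧ x2)))
  →20  ((¬x2 ∨ ¬x0) ∨ ¬x1) ∧ ((x1 ∨ x2) ∧ (¬x0 ∨ (¬x1 ∨ ¬x2)))

Answer: normal form = ((¬x2 ∨ ¬x0) ∨ ¬x1) ∧ ((x1 ∨ x2) ∧ (¬x0 ∨ (¬x1 ∨ ¬x2)))  (in 20 steps)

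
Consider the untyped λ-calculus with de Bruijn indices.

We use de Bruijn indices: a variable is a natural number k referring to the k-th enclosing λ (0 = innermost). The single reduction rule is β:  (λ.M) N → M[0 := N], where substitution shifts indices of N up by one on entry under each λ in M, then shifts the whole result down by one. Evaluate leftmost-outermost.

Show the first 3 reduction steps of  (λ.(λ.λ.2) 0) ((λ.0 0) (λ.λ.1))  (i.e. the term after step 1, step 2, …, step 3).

  start: (λ.(λ.λ.2) 0) ((λ.0 0) (λ.λ.1))
  [1] (λ.λ.(λ.0 0) (λ.λ.1)) ((λ.0 0) (λ.λ.1))
  [2] λ.(λ.0 0) (λ.λ.1)
  [3] λ.(λ.λ.1) (λ.λ.1)

Answer: after 3 steps: λ.(λ.λ.1) (λ.λ.1)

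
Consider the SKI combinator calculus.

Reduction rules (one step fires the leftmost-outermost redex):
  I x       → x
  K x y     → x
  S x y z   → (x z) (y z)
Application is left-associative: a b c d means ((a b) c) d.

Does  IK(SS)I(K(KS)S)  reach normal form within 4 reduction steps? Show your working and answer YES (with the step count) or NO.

  start: IK(SS)I(K(KS)S)
  →1  K(SS)I(K(KS)S)
  →2  SS(K(KS)S)
  →3  SS(KS)

Answer: YES — reaches normal form SS(KS) in 3 ≤ 4 steps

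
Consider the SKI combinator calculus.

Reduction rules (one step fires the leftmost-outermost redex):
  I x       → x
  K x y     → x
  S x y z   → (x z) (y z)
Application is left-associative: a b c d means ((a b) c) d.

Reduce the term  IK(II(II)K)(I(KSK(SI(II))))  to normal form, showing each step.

Answer: normal form = K  (in 6 steps)

Working:
  start: IK(II(II)K)(I(KSK(SI(II))))
  [1] K(II(II)K)(I(KSK(SI(II))))
  [2] II(II)K
  [3] I(II)K
  [4] IIK
  [5] IK
  [6] K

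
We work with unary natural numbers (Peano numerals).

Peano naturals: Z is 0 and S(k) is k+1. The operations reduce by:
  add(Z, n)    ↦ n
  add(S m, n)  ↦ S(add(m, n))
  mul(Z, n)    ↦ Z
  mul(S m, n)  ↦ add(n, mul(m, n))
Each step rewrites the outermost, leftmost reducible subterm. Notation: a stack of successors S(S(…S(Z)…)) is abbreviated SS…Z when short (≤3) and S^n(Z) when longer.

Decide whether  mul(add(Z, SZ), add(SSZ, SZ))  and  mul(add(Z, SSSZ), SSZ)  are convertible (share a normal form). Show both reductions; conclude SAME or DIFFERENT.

Term A:
  start: mul(add(Z, SZ), add(SSZ, SZ))
  [1] mul(SZ, add(SSZ, SZ))
  [2] add(add(SSZ, SZ), mul(Z, add(SSZ, SZ)))
  [3] add(S(add(SZ, SZ)), mul(Z, add(SSZ, SZ)))
  [4] S(add(add(SZ, SZ), mul(Z, add(SSZ, SZ))))
  [5] S(add(S(add(Z, SZ)), mul(Z, add(SSZ, SZ))))
  [6] S(S(add(add(Z, SZ), mul(Z, add(SSZ, SZ)))))
  [7] S(S(add(SZ, mul(Z, add(SSZ, SZ)))))
  [8] S(S(S(add(Z, mul(Z, add(SSZ, SZ))))))
  [9] S(S(S(mul(Z, add(SSZ, SZ)))))
  [10] SSSZ

Term B:
  start: mul(add(Z, SSSZ), SSZ)
  [1] mul(SSSZ, SSZ)
  [2] add(SSZ, mul(SSZ, SSZ))
  [3] S(add(SZ, mul(SSZ, SSZ)))
  [4] S(S(add(Z, mul(SSZ, SSZ))))
  [5] S(S(mul(SSZ, SSZ)))
  [6] S(S(add(SSZ, mul(SZ, SSZ))))
  [7] S(S(S(add(SZ, mul(SZ, SSZ)))))
  [8] S(S(S(S(add(Z, mul(SZ, SSZ))))))
  [9] S(S(S(S(mul(SZ, SSZ)))))
  [10] S(S(S(S(add(SSZ, mul(Z, SSZ))))))
  [11] S(S(S(S(S(add(SZ, mul(Z, SSZ)))))))
  [12] S(S(S(S(S(S(add(Z, mul(Z, SSZ))))))))
  [13] S(S(S(S(S(S(mul(Z, SSZ)))))))
  [14] S^6(Z)

Answer: DIFFERENT — A ⇓ SSSZ, B ⇓ S^6(Z)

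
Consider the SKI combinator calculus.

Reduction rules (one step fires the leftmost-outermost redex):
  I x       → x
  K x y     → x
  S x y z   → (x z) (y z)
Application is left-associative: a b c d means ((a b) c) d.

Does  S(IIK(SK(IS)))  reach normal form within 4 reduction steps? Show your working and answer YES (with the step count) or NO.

Answer: YES — reaches normal form S(K(SKS)) in 3 ≤ 4 steps

Derivation:
  start: S(IIK(SK(IS)))
  →1  S(IK(SK(IS)))
  →2  S(K(SK(IS)))
  →3  S(K(SKS))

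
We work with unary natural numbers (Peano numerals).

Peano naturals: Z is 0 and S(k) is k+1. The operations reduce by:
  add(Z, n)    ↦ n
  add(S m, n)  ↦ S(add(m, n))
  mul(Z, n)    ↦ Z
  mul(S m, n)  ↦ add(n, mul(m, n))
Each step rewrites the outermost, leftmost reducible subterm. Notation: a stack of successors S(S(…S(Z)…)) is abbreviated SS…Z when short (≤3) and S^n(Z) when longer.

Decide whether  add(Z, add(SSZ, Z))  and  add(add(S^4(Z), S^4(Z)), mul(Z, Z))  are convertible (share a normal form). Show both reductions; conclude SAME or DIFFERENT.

Answer: DIFFERENT — A ⇓ SSZ, B ⇓ S^8(Z)

Working:
Term A:
  start: add(Z, add(SSZ, Z))
  [1] add(SSZ, Z)
  [2] S(add(SZ, Z))
  [3] S(S(add(Z, Z)))
  [4] SSZ

Term B:
  start: add(add(S^4(Z), S^4(Z)), mul(Z, Z))
  [1] add(S(add(SSSZ, S^4(Z))), mul(Z, Z))
  [2] S(add(add(SSSZ, S^4(Z)), mul(Z, Z)))
  [3] S(add(S(add(SSZ, S^4(Z))), mul(Z, Z)))
  [4] S(S(add(add(SSZ, S^4(Z)), mul(Z, Z))))
  [5] S(S(add(S(add(SZ, S^4(Z))), mul(Z, Z))))
  [6] S(S(S(add(add(SZ, S^4(Z)), mul(Z, Z)))))
  [7] S(S(S(add(S(add(Z, S^4(Z))), mul(Z, Z)))))
  [8] S(S(S(S(add(add(Z, S^4(Z)), mul(Z, Z))))))
  [9] S(S(S(S(add(S^4(Z), mul(Z, Z))))))
  [10] S(S(S(S(S(add(SSSZ, mul(Z, Z)))))))
  [11] S(S(S(S(S(S(add(SSZ, mul(Z, Z))))))))
  [12] S(S(S(S(S(S(S(add(SZ, mul(Z, Z)))))))))
  [13] S(S(S(S(S(S(S(S(add(Z, mul(Z, Z))))))))))
  [14] S(S(S(S(S(S(S(S(mul(Z, Z)))))))))
  [15] S^8(Z)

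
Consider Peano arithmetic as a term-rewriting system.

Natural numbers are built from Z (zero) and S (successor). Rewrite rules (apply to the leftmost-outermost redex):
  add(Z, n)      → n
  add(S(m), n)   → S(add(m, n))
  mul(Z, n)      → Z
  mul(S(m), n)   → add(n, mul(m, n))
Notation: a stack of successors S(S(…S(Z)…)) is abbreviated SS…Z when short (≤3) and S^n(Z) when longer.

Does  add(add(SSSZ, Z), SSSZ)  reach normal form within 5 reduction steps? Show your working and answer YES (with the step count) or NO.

Answer: NO — after 5 steps the term is S(S(add(S(add(Z, Z)), SSSZ))), not yet normal

Reduction:
  start: add(add(SSSZ, Z), SSSZ)
  →1  add(S(add(SSZ, Z)), SSSZ)
  →2  S(add(add(SSZ, Z), SSSZ))
  →3  S(add(S(add(SZ, Z)), SSSZ))
  →4  S(S(add(add(SZ, Z), SSSZ)))
  →5  S(S(add(S(add(Z, Z)), SSSZ)))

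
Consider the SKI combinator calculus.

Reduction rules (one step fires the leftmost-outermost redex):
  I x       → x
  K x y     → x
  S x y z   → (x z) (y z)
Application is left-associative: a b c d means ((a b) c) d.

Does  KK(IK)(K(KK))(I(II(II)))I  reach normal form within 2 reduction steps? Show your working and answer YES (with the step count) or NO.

  start: KK(IK)(K(KK))(I(II(II)))I
  →1  K(K(KK))(I(II(II)))I
  →2  K(KK)I

Answer: NO — after 2 steps the term is K(KK)I, not yet normal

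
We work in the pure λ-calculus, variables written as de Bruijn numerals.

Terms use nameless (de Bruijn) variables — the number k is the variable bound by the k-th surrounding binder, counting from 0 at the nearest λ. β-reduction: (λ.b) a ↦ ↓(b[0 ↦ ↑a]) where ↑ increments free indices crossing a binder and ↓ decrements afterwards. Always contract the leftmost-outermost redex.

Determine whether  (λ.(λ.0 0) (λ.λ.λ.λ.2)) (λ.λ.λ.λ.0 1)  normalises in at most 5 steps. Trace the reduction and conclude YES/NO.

  start: (λ.(λ.0 0) (λ.λ.λ.λ.2)) (λ.λ.λ.λ.0 1)
  [1] (λ.0 0) (λ.λ.λ.λ.2)
  [2] (λ.λ.λ.λ.2) (λ.λ.λ.λ.2)
  [3] λ.λ.λ.2

Answer: YES — reaches normal form λ.λ.λ.2 in 3 ≤ 5 steps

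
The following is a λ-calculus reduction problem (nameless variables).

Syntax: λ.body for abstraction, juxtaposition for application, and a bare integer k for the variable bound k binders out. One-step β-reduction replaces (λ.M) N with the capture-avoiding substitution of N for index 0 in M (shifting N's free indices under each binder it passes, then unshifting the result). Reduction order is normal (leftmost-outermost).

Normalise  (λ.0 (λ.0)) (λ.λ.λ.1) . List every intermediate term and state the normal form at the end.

  start: (λ.0 (λ.0)) (λ.λ.λ.1)
  [1] (λ.λ.λ.1) (λ.0)
  [2] λ.λ.1

Answer: normal form = λ.λ.1  (in 2 steps)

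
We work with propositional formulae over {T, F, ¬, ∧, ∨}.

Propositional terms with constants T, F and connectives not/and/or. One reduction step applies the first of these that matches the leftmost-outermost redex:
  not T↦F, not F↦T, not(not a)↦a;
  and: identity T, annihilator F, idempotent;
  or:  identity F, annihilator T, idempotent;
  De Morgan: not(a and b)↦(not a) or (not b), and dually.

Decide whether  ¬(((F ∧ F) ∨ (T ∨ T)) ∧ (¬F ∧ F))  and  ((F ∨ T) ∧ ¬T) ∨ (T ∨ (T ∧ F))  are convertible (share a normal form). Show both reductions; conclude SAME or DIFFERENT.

Answer: SAME — A ⇓ T, B ⇓ T

Working:
Term A:
  start: ¬(((F ∧ F) ∨ (T ∨ T)) ∧ (¬F ∧ F))
  [1] ¬((F ∧ F) ∨ (T ∨ T)) ∨ ¬(¬F ∧ F)
  [2] (¬(F ∧ F) ∧ ¬(T ∨ T)) ∨ ¬(¬F ∧ F)
  [3] ((¬F ∨ ¬F) ∧ ¬(T ∨ T)) ∨ ¬(¬F ∧ F)
  [4] (¬F ∧ ¬(T ∨ T)) ∨ ¬(¬F ∧ F)
  [5] (T ∧ ¬(T ∨ T)) ∨ ¬(¬F ∧ F)
  [6] ¬(T ∨ T) ∨ ¬(¬F ∧ F)
  [7] (¬T ∧ ¬T) ∨ ¬(¬F ∧ F)
  [8] ¬T ∨ ¬(¬F ∧ F)
  [9] F ∨ ¬(¬F ∧ F)
  [10] ¬(¬F ∧ F)
  [11] ¬¬F ∨ ¬F
  [12] F ∨ ¬F
  [13] ¬F
  [14] T

Term B:
  start: ((F ∨ T) ∧ ¬T) ∨ (T ∨ (T ∧ F))
  [1] (T ∧ ¬T) ∨ (T ∨ (T ∧ F))
  [2] ¬T ∨ (T ∨ (T ∧ F))
  [3] F ∨ (T ∨ (T ∧ F))
  [4] T ∨ (T ∧ F)
  [5] T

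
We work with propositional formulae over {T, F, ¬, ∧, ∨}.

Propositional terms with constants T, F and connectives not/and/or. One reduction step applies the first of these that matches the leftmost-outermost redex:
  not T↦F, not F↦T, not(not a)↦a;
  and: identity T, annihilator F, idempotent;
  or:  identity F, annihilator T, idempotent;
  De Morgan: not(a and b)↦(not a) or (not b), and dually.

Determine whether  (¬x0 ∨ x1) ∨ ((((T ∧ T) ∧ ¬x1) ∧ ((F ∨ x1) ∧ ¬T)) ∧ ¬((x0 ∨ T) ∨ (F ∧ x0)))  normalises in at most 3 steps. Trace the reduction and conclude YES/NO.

  start: (¬x0 ∨ x1) ∨ ((((T ∧ T) ∧ ¬x1) ∧ ((F ∨ x1) ∧ ¬T)) ∧ ¬((x0 ∨ T) ∨ (F ∧ x0)))
  [1] (¬x0 ∨ x1) ∨ (((T ∧ ¬x1) ∧ ((F ∨ x1) ∧ ¬T)) ∧ ¬((x0 ∨ T) ∨ (F ∧ x0)))
  [2] (¬x0 ∨ x1) ∨ ((¬x1 ∧ ((F ∨ x1) ∧ ¬T)) ∧ ¬((x0 ∨ T) ∨ (F ∧ x0)))
  [3] (¬x0 ∨ x1) ∨ ((¬x1 ∧ (x1 ∧ ¬T)) ∧ ¬((x0 ∨ T) ∨ (F ∧ x0)))

Answer: NO — after 3 steps the term is (¬x0 ∨ x1) ∨ ((¬x1 ∧ (x1 ∧ ¬T)) ∧ ¬((x0 ∨ T) ∨ (F ∧ x0))), not yet normal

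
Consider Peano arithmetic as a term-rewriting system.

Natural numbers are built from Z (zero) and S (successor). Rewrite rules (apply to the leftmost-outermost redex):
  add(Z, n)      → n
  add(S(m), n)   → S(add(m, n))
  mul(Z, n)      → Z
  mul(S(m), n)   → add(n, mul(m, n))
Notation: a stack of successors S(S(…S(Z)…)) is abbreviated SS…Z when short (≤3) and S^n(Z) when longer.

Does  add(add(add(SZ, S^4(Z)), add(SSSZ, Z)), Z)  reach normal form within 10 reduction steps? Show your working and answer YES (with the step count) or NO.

Answer: NO — after 10 steps the term is S(S(S(S(add(add(SZ, add(SSSZ, Z)), Z))))), not yet normal

Working:
  start: add(add(add(SZ, S^4(Z)), add(SSSZ, Z)), Z)
  step 1: add(add(S(add(Z, S^4(Z))), add(SSSZ, Z)), Z)
  step 2: add(S(add(add(Z, S^4(Z)), add(SSSZ, Z))), Z)
  step 3: S(add(add(add(Z, S^4(Z)), add(SSSZ, Z)), Z))
  step 4: S(add(add(S^4(Z), add(SSSZ, Z)), Z))
  step 5: S(add(S(add(SSSZ, add(SSSZ, Z))), Z))
  step 6: S(S(add(add(SSSZ, add(SSSZ, Z)), Z)))
  step 7: S(S(add(S(add(SSZ, add(SSSZ, Z))), Z)))
  step 8: S(S(S(add(add(SSZ, add(SSSZ, Z)), Z))))
  step 9: S(S(S(add(S(add(SZ, add(SSSZ, Z))), Z))))
  step 10: S(S(S(S(add(add(SZ, add(SSSZ, Z)), Z)))))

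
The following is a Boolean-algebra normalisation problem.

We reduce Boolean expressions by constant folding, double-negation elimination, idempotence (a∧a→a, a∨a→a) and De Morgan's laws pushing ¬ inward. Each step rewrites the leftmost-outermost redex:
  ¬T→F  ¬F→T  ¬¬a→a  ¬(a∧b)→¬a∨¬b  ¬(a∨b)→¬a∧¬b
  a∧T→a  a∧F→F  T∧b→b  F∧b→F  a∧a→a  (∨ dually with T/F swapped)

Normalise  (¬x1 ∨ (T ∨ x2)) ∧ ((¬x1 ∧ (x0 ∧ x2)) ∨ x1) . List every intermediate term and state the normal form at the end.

Answer: normal form = (¬x1 ∧ (x0 ∧ x2)) ∨ x1  (in 3 steps)

Reduction:
  start: (¬x1 ∨ (T ∨ x2)) ∧ ((¬x1 ∧ (x0 ∧ x2)) ∨ x1)
  step 1: (¬x1 ∨ T) ∧ ((¬x1 ∧ (x0 ∧ x2)) ∨ x1)
  step 2: T ∧ ((¬x1 ∧ (x0 ∧ x2)) ∨ x1)
  step 3: (¬x1 ∧ (x0 ∧ x2)) ∨ x1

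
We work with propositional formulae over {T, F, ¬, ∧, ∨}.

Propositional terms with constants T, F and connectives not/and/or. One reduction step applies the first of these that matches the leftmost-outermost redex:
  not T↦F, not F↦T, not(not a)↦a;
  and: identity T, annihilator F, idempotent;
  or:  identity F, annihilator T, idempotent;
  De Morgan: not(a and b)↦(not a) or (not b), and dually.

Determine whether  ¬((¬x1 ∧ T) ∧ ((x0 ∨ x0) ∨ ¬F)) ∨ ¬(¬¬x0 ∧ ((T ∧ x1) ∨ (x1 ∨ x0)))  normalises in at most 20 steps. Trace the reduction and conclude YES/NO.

  start: ¬((¬x1 ∧ T) ∧ ((x0 ∨ x0) ∨ ¬F)) ∨ ¬(¬¬x0 ∧ ((T ∧ x1) ∨ (x1 ∨ x0)))
  [1] (¬(¬x1 ∧ T) ∨ ¬((x0 ∨ x0) ∨ ¬F)) ∨ ¬(¬¬x0 ∧ ((T ∧ x1) ∨ (x1 ∨ x0)))
  [2] ((¬¬x1 ∨ ¬T) ∨ ¬((x0 ∨ x0) ∨ ¬F)) ∨ ¬(¬¬x0 ∧ ((T ∧ x1) ∨ (x1 ∨ x0)))
  [3] ((x1 ∨ ¬T) ∨ ¬((x0 ∨ x0) ∨ ¬F)) ∨ ¬(¬¬x0 ∧ ((T ∧ x1) ∨ (x1 ∨ x0)))
  [4] ((x1 ∨ F) ∨ ¬((x0 ∨ x0) ∨ ¬F)) ∨ ¬(¬¬x0 ∧ ((T ∧ x1) ∨ (x1 ∨ x0)))
  [5] (x1 ∨ ¬((x0 ∨ x0) ∨ ¬F)) ∨ ¬(¬¬x0 ∧ ((T ∧ x1) ∨ (x1 ∨ x0)))
  [6] (x1 ∨ (¬(x0 ∨ x0) ∧ ¬¬F)) ∨ ¬(¬¬x0 ∧ ((T ∧ x1) ∨ (x1 ∨ x0)))
  [7] (x1 ∨ ((¬x0 ∧ ¬x0) ∧ ¬¬F)) ∨ ¬(¬¬x0 ∧ ((T ∧ x1) ∨ (x1 ∨ x0)))
  [8] (x1 ∨ (¬x0 ∧ ¬¬F)) ∨ ¬(¬¬x0 ∧ ((T ∧ x1) ∨ (x1 ∨ x0)))
  [9] (x1 ∨ (¬x0 ∧ F)) ∨ ¬(¬¬x0 ∧ ((T ∧ x1) ∨ (x1 ∨ x0)))
  [10] (x1 ∨ F) ∨ ¬(¬¬x0 ∧ ((T ∧ x1) ∨ (x1 ∨ x0)))
  [11] x1 ∨ ¬(¬¬x0 ∧ ((T ∧ x1) ∨ (x1 ∨ x0)))
  [12] x1 ∨ (¬¬¬x0 ∨ ¬((T ∧ x1) ∨ (x1 ∨ x0)))
  [13] x1 ∨ (¬x0 ∨ ¬((T ∧ x1) ∨ (x1 ∨ x0)))
  [14] x1 ∨ (¬x0 ∨ (¬(T ∧ x1) ∧ ¬(x1 ∨ x0)))
  [15] x1 ∨ (¬x0 ∨ ((¬T ∨ ¬x1) ∧ ¬(x1 ∨ x0)))
  [16] x1 ∨ (¬x0 ∨ ((F ∨ ¬x1) ∧ ¬(x1 ∨ x0)))
  [17] x1 ∨ (¬x0 ∨ (¬x1 ∧ ¬(x1 ∨ x0)))
  [18] x1 ∨ (¬x0 ∨ (¬x1 ∧ (¬x1 ∧ ¬x0)))

Answer: YES — reaches normal form x1 ∨ (¬x0 ∨ (¬x1 ∧ (¬x1 ∧ ¬x0))) in 18 ≤ 20 steps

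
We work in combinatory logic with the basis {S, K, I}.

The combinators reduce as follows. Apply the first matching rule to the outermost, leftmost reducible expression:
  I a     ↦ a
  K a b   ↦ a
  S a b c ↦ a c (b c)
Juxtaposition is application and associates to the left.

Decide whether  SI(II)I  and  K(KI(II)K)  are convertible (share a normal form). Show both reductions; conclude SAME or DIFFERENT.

Term A:
  start: SI(II)I
  step 1: II(III)
  step 2: I(III)
  step 3: III
  step 4: II
  step 5: I

Term B:
  start: K(KI(II)K)
  step 1: K(IK)
  step 2: KK

Answer: DIFFERENT — A ⇓ I, B ⇓ KK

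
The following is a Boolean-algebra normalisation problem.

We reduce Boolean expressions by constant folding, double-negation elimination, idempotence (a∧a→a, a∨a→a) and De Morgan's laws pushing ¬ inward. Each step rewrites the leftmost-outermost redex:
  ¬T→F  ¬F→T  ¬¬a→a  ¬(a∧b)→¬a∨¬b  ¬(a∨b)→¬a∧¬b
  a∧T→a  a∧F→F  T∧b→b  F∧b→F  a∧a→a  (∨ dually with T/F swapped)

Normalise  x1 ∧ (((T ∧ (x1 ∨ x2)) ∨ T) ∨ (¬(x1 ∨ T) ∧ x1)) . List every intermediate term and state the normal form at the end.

Answer: normal form = x1  (in 3 steps)

Reduction:
  start: x1 ∧ (((T ∧ (x1 ∨ x2)) ∨ T) ∨ (¬(x1 ∨ T) ∧ x1))
  [1] x1 ∧ (T ∨ (¬(x1 ∨ T) ∧ x1))
  [2] x1 ∧ T
  [3] x1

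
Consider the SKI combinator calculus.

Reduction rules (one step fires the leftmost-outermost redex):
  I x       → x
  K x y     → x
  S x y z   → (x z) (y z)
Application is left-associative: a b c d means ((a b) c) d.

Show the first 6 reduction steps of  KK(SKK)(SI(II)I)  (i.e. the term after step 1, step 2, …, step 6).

Answer: after 6 steps: KI

Derivation:
  start: KK(SKK)(SI(II)I)
  →1  K(SI(II)I)
  →2  K(II(III))
  →3  K(I(III))
  →4  K(III)
  →5  K(II)
  →6  KI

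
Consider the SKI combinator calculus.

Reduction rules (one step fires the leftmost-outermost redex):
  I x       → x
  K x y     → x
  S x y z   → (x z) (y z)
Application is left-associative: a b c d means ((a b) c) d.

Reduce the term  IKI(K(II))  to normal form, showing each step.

  start: IKI(K(II))
  →1  KI(K(II))
  →2  I

Answer: normal form = I  (in 2 steps)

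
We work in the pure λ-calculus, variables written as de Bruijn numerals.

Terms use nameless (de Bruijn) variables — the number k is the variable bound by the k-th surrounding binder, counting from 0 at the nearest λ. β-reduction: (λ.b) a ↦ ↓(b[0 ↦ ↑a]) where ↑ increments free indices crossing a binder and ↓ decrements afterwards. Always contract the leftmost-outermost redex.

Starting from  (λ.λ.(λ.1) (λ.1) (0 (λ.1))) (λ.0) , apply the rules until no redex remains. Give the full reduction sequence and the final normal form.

Answer: normal form = λ.0 (0 (λ.1))  (in 2 steps)

Working:
  start: (λ.λ.(λ.1) (λ.1) (0 (λ.1))) (λ.0)
  →1  λ.(λ.1) (λ.1) (0 (λ.1))
  →2  λ.0 (0 (λ.1))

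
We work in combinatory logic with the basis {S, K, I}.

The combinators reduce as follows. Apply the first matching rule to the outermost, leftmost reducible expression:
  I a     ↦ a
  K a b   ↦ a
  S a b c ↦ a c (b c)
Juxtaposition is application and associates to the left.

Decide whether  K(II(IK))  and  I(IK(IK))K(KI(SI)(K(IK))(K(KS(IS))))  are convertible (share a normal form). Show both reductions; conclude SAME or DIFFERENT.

Term A:
  start: K(II(IK))
  [1] K(I(IK))
  [2] K(IK)
  [3] KK

Term B:
  start: I(IK(IK))K(KI(SI)(K(IK))(K(KS(IS))))
  [1] IK(IK)K(KI(SI)(K(IK))(K(KS(IS))))
  [2] K(IK)K(KI(SI)(K(IK))(K(KS(IS))))
  [3] IK(KI(SI)(K(IK))(K(KS(IS))))
  [4] K(KI(SI)(K(IK))(K(KS(IS))))
  [5] K(I(K(IK))(K(KS(IS))))
  [6] K(K(IK)(K(KS(IS))))
  [7] K(IK)
  [8] KK

Answer: SAME — A ⇓ KK, B ⇓ KK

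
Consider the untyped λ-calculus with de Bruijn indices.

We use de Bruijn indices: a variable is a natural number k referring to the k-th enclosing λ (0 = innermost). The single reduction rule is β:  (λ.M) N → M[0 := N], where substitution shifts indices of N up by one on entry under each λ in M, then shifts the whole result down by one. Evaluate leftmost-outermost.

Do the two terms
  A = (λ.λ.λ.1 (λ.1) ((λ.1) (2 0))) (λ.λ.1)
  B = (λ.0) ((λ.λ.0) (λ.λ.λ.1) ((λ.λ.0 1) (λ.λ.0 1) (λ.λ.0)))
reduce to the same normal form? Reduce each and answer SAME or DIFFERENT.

Answer: DIFFERENT — A ⇓ λ.λ.1 (λ.1) 0, B ⇓ λ.0

Derivation:
Term A:
  start: (λ.λ.λ.1 (λ.1) ((λ.1) (2 0))) (λ.λ.1)
  [1] λ.λ.1 (λ.1) ((λ.1) ((λ.λ.1) 0))
  [2] λ.λ.1 (λ.1) 0

Term B:
  start: (λ.0) ((λ.λ.0) (λ.λ.λ.1) ((λ.λ.0 1) (λ.λ.0 1) (λ.λ.0)))
  [1] (λ.λ.0) (λ.λ.λ.1) ((λ.λ.0 1) (λ.λ.0 1) (λ.λ.0))
  [2] (λ.0) ((λ.λ.0 1) (λ.λ.0 1) (λ.λ.0))
  [3] (λ.λ.0 1) (λ.λ.0 1) (λ.λ.0)
  [4] (λ.0 (λ.λ.0 1)) (λ.λ.0)
  [5] (λ.λ.0) (λ.λ.0 1)
  [6] λ.0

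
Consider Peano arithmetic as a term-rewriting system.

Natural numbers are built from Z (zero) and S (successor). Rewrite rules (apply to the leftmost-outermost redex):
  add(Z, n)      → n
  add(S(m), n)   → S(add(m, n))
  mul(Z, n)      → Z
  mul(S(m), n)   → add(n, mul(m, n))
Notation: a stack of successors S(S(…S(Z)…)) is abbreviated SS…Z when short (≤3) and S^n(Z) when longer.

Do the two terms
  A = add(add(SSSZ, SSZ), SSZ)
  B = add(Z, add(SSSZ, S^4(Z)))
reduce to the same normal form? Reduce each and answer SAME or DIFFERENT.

Term A:
  start: add(add(SSSZ, SSZ), SSZ)
  →1  add(S(add(SSZ, SSZ)), SSZ)
  →2  S(add(add(SSZ, SSZ), SSZ))
  →3  S(add(S(add(SZ, SSZ)), SSZ))
  →4  S(S(add(add(SZ, SSZ), SSZ)))
  →5  S(S(add(S(add(Z, SSZ)), SSZ)))
  →6  S(S(S(add(add(Z, SSZ), SSZ))))
  →7  S(S(S(add(SSZ, SSZ))))
  →8  S(S(S(S(add(SZ, SSZ)))))
  →9  S(S(S(S(S(add(Z, SSZ))))))
  →10  S^7(Z)

Term B:
  start: add(Z, add(SSSZ, S^4(Z)))
  →1  add(SSSZ, S^4(Z))
  →2  S(add(SSZ, S^4(Z)))
  →3  S(S(add(SZ, S^4(Z))))
  →4  S(S(S(add(Z, S^4(Z)))))
  →5  S^7(Z)

Answer: SAME — A ⇓ S^7(Z), B ⇓ S^7(Z)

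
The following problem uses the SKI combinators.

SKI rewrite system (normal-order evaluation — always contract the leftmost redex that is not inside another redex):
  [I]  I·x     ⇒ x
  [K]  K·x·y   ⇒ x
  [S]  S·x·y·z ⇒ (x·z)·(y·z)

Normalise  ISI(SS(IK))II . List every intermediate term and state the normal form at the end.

  start: ISI(SS(IK))II
  step 1: SI(SS(IK))II
  step 2: II(SS(IK)I)I
  step 3: I(SS(IK)I)I
  step 4: SS(IK)II
  step 5: SI(IKI)I
  step 6: II(IKII)
  step 7: I(IKII)
  step 8: IKII
  step 9: KII
  step 10: I

Answer: normal form = I  (in 10 steps)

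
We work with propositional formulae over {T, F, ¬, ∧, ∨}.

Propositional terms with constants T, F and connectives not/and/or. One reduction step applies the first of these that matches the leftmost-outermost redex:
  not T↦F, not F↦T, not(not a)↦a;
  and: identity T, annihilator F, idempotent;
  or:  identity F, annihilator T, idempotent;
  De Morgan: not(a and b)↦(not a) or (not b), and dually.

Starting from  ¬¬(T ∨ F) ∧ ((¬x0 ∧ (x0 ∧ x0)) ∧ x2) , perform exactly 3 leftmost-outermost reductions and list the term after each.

  start: ¬¬(T ∨ F) ∧ ((¬x0 ∧ (x0 ∧ x0)) ∧ x2)
  [1] (T ∨ F) ∧ ((¬x0 ∧ (x0 ∧ x0)) ∧ x2)
  [2] T ∧ ((¬x0 ∧ (x0 ∧ x0)) ∧ x2)
  [3] (¬x0 ∧ (x0 ∧ x0)) ∧ x2

Answer: after 3 steps: (¬x0 ∧ (x0 ∧ x0)) ∧ x2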